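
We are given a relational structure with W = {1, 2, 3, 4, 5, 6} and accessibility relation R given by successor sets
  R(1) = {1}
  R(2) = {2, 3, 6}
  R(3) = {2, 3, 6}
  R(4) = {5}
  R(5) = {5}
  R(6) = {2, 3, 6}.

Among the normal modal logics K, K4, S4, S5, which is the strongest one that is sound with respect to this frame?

Transitive (axiom 4): yes — every two-step R-path is closed by a direct edge.
Reflexive (axiom T): no — 4 is not related to itself.
Euclidean (axiom 5): yes — any two successors of a common world are R-related.
So F validates K, K4; S4 would additionally require R to be reflexive. The strongest is K4.

K4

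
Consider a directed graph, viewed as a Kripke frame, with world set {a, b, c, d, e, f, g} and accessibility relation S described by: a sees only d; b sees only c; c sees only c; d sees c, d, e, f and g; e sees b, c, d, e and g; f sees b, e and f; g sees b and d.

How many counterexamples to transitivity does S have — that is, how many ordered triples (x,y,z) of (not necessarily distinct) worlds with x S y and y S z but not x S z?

Enumerating: (a,d,c), (a,d,e), (a,d,f), (a,d,g), (d,e,b), (d,f,b), (d,g,b), (e,d,f), (f,b,c), (f,e,c), (f,e,d), (f,e,g), (g,b,c), (g,d,c), (g,d,e), (g,d,f), (g,d,g).

17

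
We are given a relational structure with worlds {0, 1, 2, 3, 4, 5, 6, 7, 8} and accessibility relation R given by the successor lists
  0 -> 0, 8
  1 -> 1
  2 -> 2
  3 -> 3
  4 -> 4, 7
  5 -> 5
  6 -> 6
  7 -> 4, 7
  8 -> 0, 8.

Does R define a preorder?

Reflexive: yes — every world is R-related to itself.
Transitive: yes — every two-step R-path is closed by a direct edge.
So R is a preorder.

Yes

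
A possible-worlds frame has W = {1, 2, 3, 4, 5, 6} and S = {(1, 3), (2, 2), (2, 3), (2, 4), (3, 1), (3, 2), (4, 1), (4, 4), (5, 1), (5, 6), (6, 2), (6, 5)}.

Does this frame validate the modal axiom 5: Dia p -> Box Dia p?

No

The schema 5 characterises exactly the Euclidean frames.
Euclidean: no — 2 S 3 and 2 S 4, but not 3 S 4.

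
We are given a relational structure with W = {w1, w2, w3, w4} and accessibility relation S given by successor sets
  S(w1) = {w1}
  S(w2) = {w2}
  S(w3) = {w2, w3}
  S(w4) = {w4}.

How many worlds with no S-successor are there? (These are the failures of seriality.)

S is serial; there are no such worlds.

0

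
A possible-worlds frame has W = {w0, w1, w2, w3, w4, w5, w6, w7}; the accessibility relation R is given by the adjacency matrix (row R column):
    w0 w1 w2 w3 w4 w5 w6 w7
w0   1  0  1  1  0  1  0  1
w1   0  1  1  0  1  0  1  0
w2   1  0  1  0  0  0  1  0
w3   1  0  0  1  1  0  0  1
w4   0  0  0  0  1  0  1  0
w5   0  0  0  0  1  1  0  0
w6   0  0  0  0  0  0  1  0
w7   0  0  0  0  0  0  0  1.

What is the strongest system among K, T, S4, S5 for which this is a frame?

Reflexive (axiom T): yes — every world is R-related to itself.
Transitive (axiom 4): no — w0 R w2 and w2 R w6, but not w0 R w6.
Euclidean (axiom 5): no — w0 R w2 and w0 R w3, but not w2 R w3.
So F validates K, T; S4 would additionally require R to be transitive. The strongest is T.

T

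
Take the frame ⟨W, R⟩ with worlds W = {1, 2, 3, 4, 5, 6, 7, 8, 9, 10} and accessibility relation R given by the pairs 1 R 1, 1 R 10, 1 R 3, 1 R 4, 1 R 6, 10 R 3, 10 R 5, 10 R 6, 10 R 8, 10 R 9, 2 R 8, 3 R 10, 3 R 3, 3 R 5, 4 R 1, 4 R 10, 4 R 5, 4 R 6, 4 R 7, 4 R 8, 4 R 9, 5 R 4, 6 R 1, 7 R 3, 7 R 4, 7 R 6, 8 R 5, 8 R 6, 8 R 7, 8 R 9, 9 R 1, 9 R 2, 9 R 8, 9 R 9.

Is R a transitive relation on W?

Transitive: no — 1 R 10 and 10 R 5, but not 1 R 5.

No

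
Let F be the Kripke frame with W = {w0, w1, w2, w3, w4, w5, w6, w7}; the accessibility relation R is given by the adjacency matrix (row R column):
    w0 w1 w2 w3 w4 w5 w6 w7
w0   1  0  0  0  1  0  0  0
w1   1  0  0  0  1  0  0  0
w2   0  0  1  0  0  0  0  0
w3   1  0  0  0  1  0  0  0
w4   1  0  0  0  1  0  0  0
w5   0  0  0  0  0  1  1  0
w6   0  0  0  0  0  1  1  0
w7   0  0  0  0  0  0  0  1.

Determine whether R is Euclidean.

Yes

Euclidean: yes — any two successors of a common world are R-related.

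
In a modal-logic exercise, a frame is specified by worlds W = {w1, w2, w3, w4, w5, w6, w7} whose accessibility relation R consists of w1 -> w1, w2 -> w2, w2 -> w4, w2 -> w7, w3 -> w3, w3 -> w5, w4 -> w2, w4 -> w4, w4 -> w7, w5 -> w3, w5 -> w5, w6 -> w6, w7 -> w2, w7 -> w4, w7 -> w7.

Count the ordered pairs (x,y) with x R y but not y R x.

R is symmetric; there are no such tuples.

0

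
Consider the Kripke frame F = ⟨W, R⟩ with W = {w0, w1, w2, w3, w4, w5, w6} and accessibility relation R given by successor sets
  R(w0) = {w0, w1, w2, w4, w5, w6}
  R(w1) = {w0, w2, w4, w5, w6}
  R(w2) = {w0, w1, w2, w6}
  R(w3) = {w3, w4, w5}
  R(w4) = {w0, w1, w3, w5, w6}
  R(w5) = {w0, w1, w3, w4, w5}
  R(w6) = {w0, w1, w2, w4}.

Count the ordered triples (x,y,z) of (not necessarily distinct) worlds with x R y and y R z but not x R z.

40

Enumerating: (w0,w4,w3), (w0,w5,w3), (w1,w0,w1), (w1,w2,w1), (w1,w4,w1), (w1,w4,w3), (w1,w5,w1), (w1,w5,w3), (w1,w6,w1), (w2,w0,w4), (w2,w0,w5), (w2,w1,w4), … and 28 more.
Total: 40.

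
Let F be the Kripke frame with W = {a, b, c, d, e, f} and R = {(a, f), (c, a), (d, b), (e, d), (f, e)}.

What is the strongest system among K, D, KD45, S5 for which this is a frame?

Serial (axiom D): no — b has no R-successor.
Euclidean (axiom 5): no — a R f and a R f, but not f R f.
Transitive (axiom 4): no — a R f and f R e, but not a R e.
Reflexive (axiom T): no — a is not related to itself.
So F validates K; D would additionally require R to be serial. The strongest is K.

K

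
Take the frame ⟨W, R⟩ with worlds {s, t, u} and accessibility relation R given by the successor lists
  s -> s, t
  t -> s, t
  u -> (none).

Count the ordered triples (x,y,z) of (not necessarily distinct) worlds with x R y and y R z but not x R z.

R is transitive; there are no such tuples.

0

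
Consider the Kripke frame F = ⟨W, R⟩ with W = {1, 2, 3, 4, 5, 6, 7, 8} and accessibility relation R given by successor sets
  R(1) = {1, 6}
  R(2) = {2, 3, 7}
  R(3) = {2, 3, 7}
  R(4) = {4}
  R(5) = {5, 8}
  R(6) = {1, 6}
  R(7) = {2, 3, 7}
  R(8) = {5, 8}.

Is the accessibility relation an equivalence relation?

Yes

Reflexive: yes — every world is R-related to itself.
Symmetric: yes — every pair in R has its reverse in R.
Transitive: yes — every two-step R-path is closed by a direct edge.
So R is an equivalence relation.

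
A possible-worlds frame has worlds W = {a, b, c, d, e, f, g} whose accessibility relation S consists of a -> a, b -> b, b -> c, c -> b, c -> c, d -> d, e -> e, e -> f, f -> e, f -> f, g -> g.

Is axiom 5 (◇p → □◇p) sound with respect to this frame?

Yes

By correspondence theory, 5 is valid on a frame iff S is Euclidean.
Euclidean: yes — any two successors of a common world are S-related.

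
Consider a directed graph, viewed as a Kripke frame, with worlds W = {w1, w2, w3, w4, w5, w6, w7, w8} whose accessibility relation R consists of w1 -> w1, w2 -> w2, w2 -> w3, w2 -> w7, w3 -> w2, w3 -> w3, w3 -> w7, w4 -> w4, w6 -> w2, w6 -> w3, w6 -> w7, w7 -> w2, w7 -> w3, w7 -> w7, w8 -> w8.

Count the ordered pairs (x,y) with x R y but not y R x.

3

Enumerating: (w6,w2), (w6,w3), (w6,w7).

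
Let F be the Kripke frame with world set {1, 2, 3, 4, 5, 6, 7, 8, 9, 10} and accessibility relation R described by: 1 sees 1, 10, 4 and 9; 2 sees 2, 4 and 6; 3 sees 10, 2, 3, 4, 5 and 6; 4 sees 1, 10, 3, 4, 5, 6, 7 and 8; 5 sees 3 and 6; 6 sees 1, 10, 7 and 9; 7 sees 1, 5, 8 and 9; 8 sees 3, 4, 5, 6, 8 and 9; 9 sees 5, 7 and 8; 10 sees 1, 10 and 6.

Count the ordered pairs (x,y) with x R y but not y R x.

Enumerating: (1,9), (2,4), (2,6), (3,10), (3,2), (3,6), (4,10), (4,5), (4,6), (4,7), (5,6), (6,1), … and 9 more.
Total: 21.

21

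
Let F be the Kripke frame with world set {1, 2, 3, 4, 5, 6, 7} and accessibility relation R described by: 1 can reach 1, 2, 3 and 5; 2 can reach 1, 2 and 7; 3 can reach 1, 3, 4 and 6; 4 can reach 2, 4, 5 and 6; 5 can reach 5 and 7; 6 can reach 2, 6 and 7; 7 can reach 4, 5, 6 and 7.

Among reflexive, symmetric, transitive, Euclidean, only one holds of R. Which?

reflexive

Reflexive: yes — every world is R-related to itself.
Symmetric: no — 1 R 5 but not 5 R 1.
Transitive: no — 1 R 2 and 2 R 7, but not 1 R 7.
Euclidean: no — 1 R 2 and 1 R 3, but not 2 R 3.
Only reflexive holds.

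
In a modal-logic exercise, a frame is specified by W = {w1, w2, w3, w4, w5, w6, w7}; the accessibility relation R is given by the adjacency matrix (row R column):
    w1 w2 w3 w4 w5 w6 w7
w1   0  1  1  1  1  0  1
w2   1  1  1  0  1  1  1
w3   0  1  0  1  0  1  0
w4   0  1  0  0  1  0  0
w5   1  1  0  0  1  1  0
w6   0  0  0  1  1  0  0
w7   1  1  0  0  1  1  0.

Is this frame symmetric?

No

Symmetric: no — w1 R w3 but not w3 R w1.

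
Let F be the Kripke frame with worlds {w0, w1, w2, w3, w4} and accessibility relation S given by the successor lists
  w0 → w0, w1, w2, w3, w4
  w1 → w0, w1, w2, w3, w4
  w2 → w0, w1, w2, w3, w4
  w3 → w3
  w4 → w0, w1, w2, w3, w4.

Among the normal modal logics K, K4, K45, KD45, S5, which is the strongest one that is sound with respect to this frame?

Transitive (axiom 4): yes — every two-step S-path is closed by a direct edge.
Euclidean (axiom 5): no — w0 S w3 and w0 S w1, but not w3 S w1.
Serial (axiom D): yes — every world has a successor (e.g. w0 S w0).
Reflexive (axiom T): yes — every world is S-related to itself.
So F validates K, K4; K45 would additionally require S to be Euclidean. The strongest is K4.

K4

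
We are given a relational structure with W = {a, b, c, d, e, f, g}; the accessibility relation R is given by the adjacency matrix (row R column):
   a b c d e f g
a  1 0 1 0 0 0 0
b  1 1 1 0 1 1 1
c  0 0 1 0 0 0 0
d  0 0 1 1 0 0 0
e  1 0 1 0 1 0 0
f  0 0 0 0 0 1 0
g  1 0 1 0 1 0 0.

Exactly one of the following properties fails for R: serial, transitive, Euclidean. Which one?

Euclidean

Serial: yes — every world has a successor (e.g. a R a).
Transitive: yes — every two-step R-path is closed by a direct edge.
Euclidean: no — b R a and b R e, but not a R e.
Only Euclidean fails.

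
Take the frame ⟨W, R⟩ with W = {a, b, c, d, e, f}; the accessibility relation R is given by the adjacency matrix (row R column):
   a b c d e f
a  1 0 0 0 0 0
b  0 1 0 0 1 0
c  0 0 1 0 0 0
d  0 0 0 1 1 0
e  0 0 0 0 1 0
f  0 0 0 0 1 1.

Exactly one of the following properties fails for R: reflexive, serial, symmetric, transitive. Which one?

Reflexive: yes — every world is R-related to itself.
Serial: yes — every world has a successor (e.g. a R a).
Symmetric: no — b R e but not e R b.
Transitive: yes — every two-step R-path is closed by a direct edge.
Only symmetric fails.

symmetric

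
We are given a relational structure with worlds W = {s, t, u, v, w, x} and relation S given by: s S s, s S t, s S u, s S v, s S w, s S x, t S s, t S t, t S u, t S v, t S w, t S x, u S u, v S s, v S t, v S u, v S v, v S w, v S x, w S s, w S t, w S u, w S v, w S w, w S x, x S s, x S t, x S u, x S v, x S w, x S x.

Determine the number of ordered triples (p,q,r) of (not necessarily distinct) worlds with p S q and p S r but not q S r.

Enumerating: (s,u,s), (s,u,t), (s,u,v), (s,u,w), (s,u,x), (t,u,s), (t,u,t), (t,u,v), (t,u,w), (t,u,x), (v,u,s), (v,u,t), … and 13 more.
Total: 25.

25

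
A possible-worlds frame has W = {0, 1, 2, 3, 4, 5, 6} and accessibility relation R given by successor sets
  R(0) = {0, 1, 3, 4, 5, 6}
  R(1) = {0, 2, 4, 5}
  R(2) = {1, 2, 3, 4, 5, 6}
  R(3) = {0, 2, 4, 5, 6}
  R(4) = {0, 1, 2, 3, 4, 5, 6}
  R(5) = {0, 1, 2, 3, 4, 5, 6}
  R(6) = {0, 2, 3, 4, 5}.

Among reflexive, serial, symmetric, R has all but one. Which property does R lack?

reflexive

Reflexive: no — 1 is not related to itself.
Serial: yes — every world has a successor (e.g. 0 R 0).
Symmetric: yes — every pair in R has its reverse in R.
Only reflexive fails.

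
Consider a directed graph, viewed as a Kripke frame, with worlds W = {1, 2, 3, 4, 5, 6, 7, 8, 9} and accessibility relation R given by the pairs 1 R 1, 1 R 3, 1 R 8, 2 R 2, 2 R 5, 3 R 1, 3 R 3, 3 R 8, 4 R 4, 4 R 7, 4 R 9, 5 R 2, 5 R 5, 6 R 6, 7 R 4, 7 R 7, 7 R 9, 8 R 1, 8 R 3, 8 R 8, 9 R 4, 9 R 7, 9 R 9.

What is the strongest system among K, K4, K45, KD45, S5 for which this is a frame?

S5

Transitive (axiom 4): yes — every two-step R-path is closed by a direct edge.
Euclidean (axiom 5): yes — any two successors of a common world are R-related.
Serial (axiom D): yes — every world has a successor (e.g. 1 R 1).
Reflexive (axiom T): yes — every world is R-related to itself.
So F validates K, K4, K45, KD45, S5. The strongest is S5.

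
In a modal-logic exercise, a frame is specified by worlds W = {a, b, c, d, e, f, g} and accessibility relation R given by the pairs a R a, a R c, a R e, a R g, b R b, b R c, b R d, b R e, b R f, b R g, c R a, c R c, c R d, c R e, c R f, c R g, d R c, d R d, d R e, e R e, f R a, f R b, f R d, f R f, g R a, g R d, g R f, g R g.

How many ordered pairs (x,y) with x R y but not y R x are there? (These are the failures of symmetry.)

13

Enumerating: (a,e), (b,c), (b,d), (b,e), (b,g), (c,e), (c,f), (c,g), (d,e), (f,a), (f,d), (g,d), (g,f).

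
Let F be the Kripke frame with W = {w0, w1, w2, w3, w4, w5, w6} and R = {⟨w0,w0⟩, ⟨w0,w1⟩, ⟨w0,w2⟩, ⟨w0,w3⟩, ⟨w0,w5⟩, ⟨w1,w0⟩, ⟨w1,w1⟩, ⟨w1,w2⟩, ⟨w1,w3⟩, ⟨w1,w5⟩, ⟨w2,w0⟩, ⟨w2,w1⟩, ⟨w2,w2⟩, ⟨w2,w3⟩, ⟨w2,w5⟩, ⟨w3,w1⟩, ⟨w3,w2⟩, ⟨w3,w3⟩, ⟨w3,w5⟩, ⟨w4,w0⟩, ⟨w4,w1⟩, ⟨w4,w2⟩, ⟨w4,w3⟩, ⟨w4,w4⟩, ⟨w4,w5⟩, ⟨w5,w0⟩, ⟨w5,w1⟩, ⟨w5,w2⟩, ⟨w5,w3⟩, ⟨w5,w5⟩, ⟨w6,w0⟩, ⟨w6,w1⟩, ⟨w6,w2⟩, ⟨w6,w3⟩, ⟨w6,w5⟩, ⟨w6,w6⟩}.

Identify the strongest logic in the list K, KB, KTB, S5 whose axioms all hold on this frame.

K

Symmetric (axiom B): no — w0 R w3 but not w3 R w0.
Reflexive (axiom T): yes — every world is R-related to itself.
Euclidean (axiom 5): no — w1 R w3 and w1 R w0, but not w3 R w0.
So F validates K; KB would additionally require R to be symmetric. The strongest is K.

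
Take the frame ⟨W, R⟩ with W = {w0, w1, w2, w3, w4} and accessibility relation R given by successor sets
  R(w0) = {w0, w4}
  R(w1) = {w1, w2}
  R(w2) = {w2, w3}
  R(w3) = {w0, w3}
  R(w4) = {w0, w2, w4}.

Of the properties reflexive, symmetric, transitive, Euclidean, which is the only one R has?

reflexive

Reflexive: yes — every world is R-related to itself.
Symmetric: no — w1 R w2 but not w2 R w1.
Transitive: no — w0 R w4 and w4 R w2, but not w0 R w2.
Euclidean: no — w4 R w0 and w4 R w2, but not w0 R w2.
Only reflexive holds.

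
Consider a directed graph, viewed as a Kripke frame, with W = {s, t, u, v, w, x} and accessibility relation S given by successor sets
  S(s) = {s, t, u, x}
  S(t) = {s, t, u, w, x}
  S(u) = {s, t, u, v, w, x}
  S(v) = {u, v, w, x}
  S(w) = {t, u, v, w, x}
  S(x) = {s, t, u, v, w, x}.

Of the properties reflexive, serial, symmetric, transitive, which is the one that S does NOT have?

Reflexive: yes — every world is S-related to itself.
Serial: yes — every world has a successor (e.g. s S s).
Symmetric: yes — every pair in S has its reverse in S.
Transitive: no — s S t and t S w, but not s S w.
Only transitive fails.

transitive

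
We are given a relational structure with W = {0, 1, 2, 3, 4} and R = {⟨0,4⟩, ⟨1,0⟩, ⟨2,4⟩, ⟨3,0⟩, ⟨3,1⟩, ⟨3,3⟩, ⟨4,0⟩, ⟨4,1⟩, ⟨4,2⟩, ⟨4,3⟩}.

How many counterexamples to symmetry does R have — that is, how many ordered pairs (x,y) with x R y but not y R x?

Enumerating: (1,0), (3,0), (3,1), (4,1), (4,3).

5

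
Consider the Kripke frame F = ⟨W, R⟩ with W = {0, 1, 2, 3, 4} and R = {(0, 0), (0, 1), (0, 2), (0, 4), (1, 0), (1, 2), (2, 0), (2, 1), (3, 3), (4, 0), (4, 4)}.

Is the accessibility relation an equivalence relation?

No

Reflexive: no — 1 is not related to itself.
Symmetric: yes — every pair in R has its reverse in R.
Transitive: no — 1 R 0 and 0 R 4, but not 1 R 4.
So R is not an equivalence relation.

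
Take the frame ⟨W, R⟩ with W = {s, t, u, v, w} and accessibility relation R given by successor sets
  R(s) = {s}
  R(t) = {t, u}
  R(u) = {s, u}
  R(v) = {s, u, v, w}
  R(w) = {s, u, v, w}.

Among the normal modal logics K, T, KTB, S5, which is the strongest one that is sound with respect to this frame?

T

Reflexive (axiom T): yes — every world is R-related to itself.
Symmetric (axiom B): no — t R u but not u R t.
Euclidean (axiom 5): no — v R s and v R u, but not s R u.
So F validates K, T; KTB would additionally require R to be symmetric. The strongest is T.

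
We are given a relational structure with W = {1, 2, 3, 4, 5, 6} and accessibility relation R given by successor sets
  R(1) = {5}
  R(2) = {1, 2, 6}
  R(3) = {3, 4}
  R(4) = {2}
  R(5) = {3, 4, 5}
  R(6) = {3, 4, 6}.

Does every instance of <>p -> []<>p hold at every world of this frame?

The schema 5 characterises exactly the Euclidean frames.
Euclidean: no — 2 R 1 and 2 R 6, but not 1 R 6.

No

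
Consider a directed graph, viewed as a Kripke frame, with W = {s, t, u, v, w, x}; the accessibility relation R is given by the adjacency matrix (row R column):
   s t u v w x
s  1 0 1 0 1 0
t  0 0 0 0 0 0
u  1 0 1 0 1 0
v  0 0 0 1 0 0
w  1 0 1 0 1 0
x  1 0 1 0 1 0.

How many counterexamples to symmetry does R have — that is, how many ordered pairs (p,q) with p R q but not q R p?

Enumerating: (x,s), (x,u), (x,w).

3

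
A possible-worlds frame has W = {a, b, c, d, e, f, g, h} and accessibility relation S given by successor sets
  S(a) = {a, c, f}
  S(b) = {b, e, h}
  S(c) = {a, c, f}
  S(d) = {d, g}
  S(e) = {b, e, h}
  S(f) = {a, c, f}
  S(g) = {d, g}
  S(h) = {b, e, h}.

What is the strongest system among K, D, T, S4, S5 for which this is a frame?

S5

Serial (axiom D): yes — every world has a successor (e.g. a S a).
Reflexive (axiom T): yes — every world is S-related to itself.
Transitive (axiom 4): yes — every two-step S-path is closed by a direct edge.
Euclidean (axiom 5): yes — any two successors of a common world are S-related.
So F validates K, D, T, S4, S5. The strongest is S5.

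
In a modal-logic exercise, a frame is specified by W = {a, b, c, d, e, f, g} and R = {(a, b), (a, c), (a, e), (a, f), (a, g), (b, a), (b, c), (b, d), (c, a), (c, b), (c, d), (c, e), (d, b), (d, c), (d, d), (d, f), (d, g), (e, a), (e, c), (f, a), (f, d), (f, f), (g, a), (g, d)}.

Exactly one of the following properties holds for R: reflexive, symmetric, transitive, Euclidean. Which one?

Reflexive: no — a is not related to itself.
Symmetric: yes — every pair in R has its reverse in R.
Transitive: no — a R b and b R d, but not a R d.
Euclidean: no — a R b and a R e, but not b R e.
Only symmetric holds.

symmetric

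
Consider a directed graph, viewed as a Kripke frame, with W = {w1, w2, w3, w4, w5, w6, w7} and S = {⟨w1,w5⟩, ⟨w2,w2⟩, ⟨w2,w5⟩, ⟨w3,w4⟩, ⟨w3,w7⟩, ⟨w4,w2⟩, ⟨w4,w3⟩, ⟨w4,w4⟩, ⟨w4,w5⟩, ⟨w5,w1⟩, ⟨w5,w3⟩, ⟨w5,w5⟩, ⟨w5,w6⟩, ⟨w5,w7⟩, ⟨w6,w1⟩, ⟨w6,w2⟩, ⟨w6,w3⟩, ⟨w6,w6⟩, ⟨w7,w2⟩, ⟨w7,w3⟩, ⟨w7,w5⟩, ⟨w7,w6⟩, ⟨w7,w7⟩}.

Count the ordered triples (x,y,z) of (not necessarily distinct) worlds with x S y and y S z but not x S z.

29

Enumerating: (w1,w5,w1), (w1,w5,w3), (w1,w5,w6), (w1,w5,w7), (w2,w5,w1), (w2,w5,w3), (w2,w5,w6), (w2,w5,w7), (w3,w4,w2), (w3,w4,w3), (w3,w4,w5), (w3,w7,w2), … and 17 more.
Total: 29.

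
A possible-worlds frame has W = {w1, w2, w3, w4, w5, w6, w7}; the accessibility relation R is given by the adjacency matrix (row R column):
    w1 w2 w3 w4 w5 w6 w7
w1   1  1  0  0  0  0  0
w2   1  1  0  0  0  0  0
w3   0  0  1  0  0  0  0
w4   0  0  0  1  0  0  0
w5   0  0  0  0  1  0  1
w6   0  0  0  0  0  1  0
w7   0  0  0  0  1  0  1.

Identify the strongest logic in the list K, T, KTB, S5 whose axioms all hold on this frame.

Reflexive (axiom T): yes — every world is R-related to itself.
Symmetric (axiom B): yes — every pair in R has its reverse in R.
Euclidean (axiom 5): yes — any two successors of a common world are R-related.
So F validates K, T, KTB, S5. The strongest is S5.

S5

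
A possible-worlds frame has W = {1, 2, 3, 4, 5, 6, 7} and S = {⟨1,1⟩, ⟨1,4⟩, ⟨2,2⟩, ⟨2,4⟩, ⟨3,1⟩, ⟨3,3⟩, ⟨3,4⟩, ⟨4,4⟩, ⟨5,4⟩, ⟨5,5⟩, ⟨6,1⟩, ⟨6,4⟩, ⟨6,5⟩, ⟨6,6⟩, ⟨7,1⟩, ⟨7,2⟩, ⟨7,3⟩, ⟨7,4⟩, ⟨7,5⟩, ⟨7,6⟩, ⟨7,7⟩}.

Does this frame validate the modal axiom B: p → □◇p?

By correspondence theory, B is valid on a frame iff S is symmetric.
Symmetric: no — 1 S 4 but not 4 S 1.

No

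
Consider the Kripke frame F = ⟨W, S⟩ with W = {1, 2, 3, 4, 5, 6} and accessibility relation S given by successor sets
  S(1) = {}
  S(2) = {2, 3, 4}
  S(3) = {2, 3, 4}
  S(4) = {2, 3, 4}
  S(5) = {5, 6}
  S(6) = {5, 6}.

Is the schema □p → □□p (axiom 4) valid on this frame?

By correspondence theory, 4 is valid on a frame iff S is transitive.
Transitive: yes — every two-step S-path is closed by a direct edge.

Yes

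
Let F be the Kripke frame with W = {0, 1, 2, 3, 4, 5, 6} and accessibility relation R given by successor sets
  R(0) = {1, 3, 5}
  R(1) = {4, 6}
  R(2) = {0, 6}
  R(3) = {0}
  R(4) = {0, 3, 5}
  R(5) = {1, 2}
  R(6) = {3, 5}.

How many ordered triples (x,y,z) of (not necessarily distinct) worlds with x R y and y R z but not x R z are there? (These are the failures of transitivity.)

Enumerating: (0,1,4), (0,1,6), (0,3,0), (0,5,2), (1,4,0), (1,4,3), (1,4,5), (1,6,3), (1,6,5), (2,0,1), (2,0,3), (2,0,5), … and 15 more.
Total: 27.

27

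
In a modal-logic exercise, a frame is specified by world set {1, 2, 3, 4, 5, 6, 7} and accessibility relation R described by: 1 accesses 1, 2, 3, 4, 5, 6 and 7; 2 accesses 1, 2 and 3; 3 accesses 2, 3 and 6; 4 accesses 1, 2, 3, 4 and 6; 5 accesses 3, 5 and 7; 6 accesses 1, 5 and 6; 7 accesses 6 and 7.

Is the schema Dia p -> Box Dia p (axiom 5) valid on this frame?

No

The schema 5 characterises exactly the Euclidean frames.
Euclidean: no — 1 R 2 and 1 R 4, but not 2 R 4.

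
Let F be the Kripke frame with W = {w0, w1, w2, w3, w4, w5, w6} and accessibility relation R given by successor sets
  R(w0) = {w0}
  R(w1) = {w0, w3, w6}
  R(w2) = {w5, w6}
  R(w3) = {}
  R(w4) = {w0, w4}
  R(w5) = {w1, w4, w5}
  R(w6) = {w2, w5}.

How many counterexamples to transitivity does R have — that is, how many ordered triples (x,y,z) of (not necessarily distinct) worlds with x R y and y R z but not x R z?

12

Enumerating: (w1,w6,w2), (w1,w6,w5), (w2,w5,w1), (w2,w5,w4), (w2,w6,w2), (w5,w1,w0), (w5,w1,w3), (w5,w1,w6), (w5,w4,w0), (w6,w2,w6), (w6,w5,w1), (w6,w5,w4).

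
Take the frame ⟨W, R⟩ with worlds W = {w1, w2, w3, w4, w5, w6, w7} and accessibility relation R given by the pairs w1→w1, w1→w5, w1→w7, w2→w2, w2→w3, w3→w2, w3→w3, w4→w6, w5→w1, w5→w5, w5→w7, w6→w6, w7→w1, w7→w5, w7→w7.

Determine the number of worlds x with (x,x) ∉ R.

Enumerating: w4.

1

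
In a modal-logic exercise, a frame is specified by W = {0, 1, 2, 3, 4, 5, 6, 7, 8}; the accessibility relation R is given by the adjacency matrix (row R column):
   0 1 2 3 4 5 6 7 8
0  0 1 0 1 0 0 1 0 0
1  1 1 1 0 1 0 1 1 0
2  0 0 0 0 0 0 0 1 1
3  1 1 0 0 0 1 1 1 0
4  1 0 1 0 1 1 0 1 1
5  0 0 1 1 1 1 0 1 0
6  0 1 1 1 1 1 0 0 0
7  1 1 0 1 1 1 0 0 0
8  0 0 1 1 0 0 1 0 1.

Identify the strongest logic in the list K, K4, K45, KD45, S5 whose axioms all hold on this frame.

K

Transitive (axiom 4): no — 0 R 1 and 1 R 2, but not 0 R 2.
Euclidean (axiom 5): no — 0 R 1 and 0 R 3, but not 1 R 3.
Serial (axiom D): yes — every world has a successor (e.g. 0 R 1).
Reflexive (axiom T): no — 0 is not related to itself.
So F validates K; K4 would additionally require R to be transitive. The strongest is K.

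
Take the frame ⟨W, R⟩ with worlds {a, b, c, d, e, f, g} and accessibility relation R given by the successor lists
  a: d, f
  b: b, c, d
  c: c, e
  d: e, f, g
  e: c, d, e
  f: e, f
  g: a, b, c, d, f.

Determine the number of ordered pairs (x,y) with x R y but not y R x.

Enumerating: (a,d), (a,f), (b,c), (b,d), (d,f), (f,e), (g,a), (g,b), (g,c), (g,f).

10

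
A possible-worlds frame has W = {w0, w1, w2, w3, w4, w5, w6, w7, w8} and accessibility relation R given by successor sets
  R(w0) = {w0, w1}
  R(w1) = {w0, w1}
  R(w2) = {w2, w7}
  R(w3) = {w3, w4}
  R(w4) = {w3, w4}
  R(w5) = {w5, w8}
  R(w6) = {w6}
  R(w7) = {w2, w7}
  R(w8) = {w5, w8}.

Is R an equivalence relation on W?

Reflexive: yes — every world is R-related to itself.
Symmetric: yes — every pair in R has its reverse in R.
Transitive: yes — every two-step R-path is closed by a direct edge.
So R is an equivalence relation.

Yes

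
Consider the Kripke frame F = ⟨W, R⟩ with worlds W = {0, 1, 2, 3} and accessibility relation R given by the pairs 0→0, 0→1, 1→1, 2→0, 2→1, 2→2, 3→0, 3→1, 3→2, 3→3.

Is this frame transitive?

Transitive: yes — every two-step R-path is closed by a direct edge.

Yes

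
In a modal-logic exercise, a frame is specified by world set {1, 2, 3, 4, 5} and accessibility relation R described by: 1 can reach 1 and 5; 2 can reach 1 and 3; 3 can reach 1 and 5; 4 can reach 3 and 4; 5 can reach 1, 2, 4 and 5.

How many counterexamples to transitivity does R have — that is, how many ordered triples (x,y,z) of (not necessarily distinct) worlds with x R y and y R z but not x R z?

10

Enumerating: (1,5,2), (1,5,4), (2,1,5), (2,3,5), (3,5,2), (3,5,4), (4,3,1), (4,3,5), (5,2,3), (5,4,3).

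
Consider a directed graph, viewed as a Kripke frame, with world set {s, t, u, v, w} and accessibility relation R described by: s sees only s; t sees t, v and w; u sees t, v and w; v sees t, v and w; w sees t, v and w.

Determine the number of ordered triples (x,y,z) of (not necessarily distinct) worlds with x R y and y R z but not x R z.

0

R is transitive; there are no such tuples.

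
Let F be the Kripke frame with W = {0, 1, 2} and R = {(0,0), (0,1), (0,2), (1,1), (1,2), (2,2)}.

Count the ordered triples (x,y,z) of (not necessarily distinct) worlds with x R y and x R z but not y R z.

4

Enumerating: (0,1,0), (0,2,0), (0,2,1), (1,2,1).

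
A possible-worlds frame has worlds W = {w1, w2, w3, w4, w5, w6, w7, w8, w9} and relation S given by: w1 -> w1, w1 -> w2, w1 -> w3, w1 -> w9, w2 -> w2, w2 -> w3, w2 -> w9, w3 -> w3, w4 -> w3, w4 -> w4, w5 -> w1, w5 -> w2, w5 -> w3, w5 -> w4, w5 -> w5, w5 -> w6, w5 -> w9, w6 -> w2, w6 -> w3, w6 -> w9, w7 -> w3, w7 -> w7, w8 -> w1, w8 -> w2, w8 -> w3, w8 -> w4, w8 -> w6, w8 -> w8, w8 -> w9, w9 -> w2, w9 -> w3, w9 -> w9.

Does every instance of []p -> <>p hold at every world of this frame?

Axiom D corresponds to the accessibility relation being serial.
Serial: yes — every world has a successor (e.g. w1 S w1).

Yes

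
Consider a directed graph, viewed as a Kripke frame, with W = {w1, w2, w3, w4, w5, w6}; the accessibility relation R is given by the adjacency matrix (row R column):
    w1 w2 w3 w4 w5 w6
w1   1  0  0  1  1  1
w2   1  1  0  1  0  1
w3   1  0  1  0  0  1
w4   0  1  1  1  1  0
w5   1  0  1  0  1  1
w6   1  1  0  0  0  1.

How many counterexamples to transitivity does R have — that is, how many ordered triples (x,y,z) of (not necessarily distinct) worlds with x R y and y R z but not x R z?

21

Enumerating: (w1,w4,w2), (w1,w4,w3), (w1,w5,w3), (w1,w6,w2), (w2,w1,w5), (w2,w4,w3), (w2,w4,w5), (w3,w1,w4), (w3,w1,w5), (w3,w6,w2), (w4,w2,w1), (w4,w2,w6), … and 9 more.
Total: 21.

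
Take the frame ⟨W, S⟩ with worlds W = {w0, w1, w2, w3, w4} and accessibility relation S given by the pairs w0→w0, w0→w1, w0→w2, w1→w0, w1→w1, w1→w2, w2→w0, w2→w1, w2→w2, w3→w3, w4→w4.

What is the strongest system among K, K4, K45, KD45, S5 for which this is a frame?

S5

Transitive (axiom 4): yes — every two-step S-path is closed by a direct edge.
Euclidean (axiom 5): yes — any two successors of a common world are S-related.
Serial (axiom D): yes — every world has a successor (e.g. w0 S w0).
Reflexive (axiom T): yes — every world is S-related to itself.
So F validates K, K4, K45, KD45, S5. The strongest is S5.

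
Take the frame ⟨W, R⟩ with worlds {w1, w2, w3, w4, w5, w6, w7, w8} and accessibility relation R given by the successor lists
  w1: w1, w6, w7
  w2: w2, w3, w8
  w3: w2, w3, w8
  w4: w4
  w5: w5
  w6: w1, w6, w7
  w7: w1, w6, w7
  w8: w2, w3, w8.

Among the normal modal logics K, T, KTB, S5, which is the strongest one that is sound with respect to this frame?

S5

Reflexive (axiom T): yes — every world is R-related to itself.
Symmetric (axiom B): yes — every pair in R has its reverse in R.
Euclidean (axiom 5): yes — any two successors of a common world are R-related.
So F validates K, T, KTB, S5. The strongest is S5.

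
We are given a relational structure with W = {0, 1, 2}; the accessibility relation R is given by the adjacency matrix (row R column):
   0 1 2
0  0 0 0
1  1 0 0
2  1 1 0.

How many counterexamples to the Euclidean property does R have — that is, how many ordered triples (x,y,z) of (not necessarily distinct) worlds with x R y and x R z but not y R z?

Enumerating: (1,0,0), (2,0,0), (2,0,1), (2,1,1).

4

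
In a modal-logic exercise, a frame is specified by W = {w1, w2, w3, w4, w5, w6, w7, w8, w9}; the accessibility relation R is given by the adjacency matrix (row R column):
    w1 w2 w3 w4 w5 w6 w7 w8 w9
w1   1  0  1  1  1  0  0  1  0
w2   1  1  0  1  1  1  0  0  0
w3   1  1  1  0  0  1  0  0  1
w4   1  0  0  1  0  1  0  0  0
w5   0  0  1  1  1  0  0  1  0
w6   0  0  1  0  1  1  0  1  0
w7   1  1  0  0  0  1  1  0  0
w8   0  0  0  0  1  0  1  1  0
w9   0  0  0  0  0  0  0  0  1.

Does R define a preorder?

Reflexive: yes — every world is R-related to itself.
Transitive: no — w1 R w3 and w3 R w2, but not w1 R w2.
So R is not a preorder.

No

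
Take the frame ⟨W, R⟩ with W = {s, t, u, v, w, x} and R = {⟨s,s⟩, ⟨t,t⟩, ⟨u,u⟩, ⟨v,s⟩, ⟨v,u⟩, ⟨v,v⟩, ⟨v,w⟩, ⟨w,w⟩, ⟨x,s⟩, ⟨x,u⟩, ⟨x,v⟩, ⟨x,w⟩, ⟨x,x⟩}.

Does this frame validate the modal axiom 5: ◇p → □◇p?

By correspondence theory, 5 is valid on a frame iff R is Euclidean.
Euclidean: no — v R s and v R u, but not s R u.

No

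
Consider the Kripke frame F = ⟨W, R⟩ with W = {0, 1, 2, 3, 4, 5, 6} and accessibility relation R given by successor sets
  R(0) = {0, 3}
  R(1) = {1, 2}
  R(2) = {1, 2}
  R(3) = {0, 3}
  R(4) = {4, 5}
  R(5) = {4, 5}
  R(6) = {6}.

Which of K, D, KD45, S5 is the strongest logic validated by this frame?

Serial (axiom D): yes — every world has a successor (e.g. 0 R 0).
Euclidean (axiom 5): yes — any two successors of a common world are R-related.
Transitive (axiom 4): yes — every two-step R-path is closed by a direct edge.
Reflexive (axiom T): yes — every world is R-related to itself.
So F validates K, D, KD45, S5. The strongest is S5.

S5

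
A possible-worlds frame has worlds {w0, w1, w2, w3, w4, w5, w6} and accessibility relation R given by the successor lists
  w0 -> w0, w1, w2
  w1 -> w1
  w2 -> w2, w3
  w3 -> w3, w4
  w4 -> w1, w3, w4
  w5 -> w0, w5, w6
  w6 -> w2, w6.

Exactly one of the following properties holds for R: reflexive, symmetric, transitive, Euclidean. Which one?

reflexive

Reflexive: yes — every world is R-related to itself.
Symmetric: no — w0 R w1 but not w1 R w0.
Transitive: no — w0 R w2 and w2 R w3, but not w0 R w3.
Euclidean: no — w0 R w1 and w0 R w2, but not w1 R w2.
Only reflexive holds.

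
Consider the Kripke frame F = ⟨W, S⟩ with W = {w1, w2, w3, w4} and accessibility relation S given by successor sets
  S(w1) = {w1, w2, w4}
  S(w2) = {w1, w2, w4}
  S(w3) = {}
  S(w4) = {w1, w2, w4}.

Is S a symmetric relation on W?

Yes

Symmetric: yes — every pair in S has its reverse in S.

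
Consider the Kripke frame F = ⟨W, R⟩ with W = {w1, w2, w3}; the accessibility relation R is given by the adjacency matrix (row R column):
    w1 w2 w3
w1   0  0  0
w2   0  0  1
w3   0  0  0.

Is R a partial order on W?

Reflexive: no — w1 is not related to itself.
Transitive: yes — every two-step R-path is closed by a direct edge.
Antisymmetric: yes — no distinct pair is related both ways.
So R is not a partial order.

No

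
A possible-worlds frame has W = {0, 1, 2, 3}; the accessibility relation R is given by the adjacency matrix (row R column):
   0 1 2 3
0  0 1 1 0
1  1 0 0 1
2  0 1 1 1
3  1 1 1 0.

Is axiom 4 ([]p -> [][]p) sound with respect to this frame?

Axiom 4 corresponds to the accessibility relation being transitive.
Transitive: no — 0 R 1 and 1 R 3, but not 0 R 3.

No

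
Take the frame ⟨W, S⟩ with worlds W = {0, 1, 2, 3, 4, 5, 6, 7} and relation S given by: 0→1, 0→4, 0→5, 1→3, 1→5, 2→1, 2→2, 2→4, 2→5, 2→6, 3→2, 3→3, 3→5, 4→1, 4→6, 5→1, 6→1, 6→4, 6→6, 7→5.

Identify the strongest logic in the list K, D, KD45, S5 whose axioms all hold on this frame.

Serial (axiom D): yes — every world has a successor (e.g. 0 S 1).
Euclidean (axiom 5): no — 0 S 1 and 0 S 4, but not 1 S 4.
Transitive (axiom 4): no — 0 S 1 and 1 S 3, but not 0 S 3.
Reflexive (axiom T): no — 0 is not related to itself.
So F validates K, D; KD45 would additionally require S to be Euclidean and transitive. The strongest is D.

D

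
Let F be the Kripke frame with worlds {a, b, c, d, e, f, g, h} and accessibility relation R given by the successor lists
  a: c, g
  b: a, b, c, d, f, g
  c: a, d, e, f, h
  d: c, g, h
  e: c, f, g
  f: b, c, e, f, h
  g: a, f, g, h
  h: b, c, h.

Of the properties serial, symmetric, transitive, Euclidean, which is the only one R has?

Serial: yes — every world has a successor (e.g. a R c).
Symmetric: no — b R a but not a R b.
Transitive: no — a R c and c R d, but not a R d.
Euclidean: no — a R c and a R g, but not c R g.
Only serial holds.

serial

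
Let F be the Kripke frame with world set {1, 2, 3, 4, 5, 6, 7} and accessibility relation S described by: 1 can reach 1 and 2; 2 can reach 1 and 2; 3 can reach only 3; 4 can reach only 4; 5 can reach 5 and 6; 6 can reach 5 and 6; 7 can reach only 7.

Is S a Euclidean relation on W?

Yes

Euclidean: yes — any two successors of a common world are S-related.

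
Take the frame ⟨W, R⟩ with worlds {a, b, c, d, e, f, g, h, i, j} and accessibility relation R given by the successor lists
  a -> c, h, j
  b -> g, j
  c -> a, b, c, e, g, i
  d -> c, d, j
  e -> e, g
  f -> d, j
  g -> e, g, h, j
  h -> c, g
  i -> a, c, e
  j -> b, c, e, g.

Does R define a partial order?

No

Reflexive: no — a is not related to itself.
Transitive: no — a R c and c R b, but not a R b.
Antisymmetric: no — a R c and c R a with a ≠ c.
So R is not a partial order.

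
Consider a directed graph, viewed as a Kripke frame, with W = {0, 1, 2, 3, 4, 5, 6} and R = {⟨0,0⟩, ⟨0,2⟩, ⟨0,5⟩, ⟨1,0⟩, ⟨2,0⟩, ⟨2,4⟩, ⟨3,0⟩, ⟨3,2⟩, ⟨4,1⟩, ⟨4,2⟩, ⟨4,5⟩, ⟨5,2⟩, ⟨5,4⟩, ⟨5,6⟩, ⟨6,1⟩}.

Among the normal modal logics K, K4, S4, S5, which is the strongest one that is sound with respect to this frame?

K

Transitive (axiom 4): no — 0 R 2 and 2 R 4, but not 0 R 4.
Reflexive (axiom T): no — 1 is not related to itself.
Euclidean (axiom 5): no — 0 R 2 and 0 R 5, but not 2 R 5.
So F validates K; K4 would additionally require R to be transitive. The strongest is K.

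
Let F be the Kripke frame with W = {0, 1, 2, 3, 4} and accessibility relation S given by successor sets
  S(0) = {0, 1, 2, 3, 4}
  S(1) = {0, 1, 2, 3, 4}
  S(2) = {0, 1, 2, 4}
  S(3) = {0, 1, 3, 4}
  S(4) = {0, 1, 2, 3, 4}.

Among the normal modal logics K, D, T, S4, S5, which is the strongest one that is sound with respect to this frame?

T

Serial (axiom D): yes — every world has a successor (e.g. 0 S 0).
Reflexive (axiom T): yes — every world is S-related to itself.
Transitive (axiom 4): no — 2 S 0 and 0 S 3, but not 2 S 3.
Euclidean (axiom 5): no — 0 S 2 and 0 S 3, but not 2 S 3.
So F validates K, D, T; S4 would additionally require S to be transitive. The strongest is T.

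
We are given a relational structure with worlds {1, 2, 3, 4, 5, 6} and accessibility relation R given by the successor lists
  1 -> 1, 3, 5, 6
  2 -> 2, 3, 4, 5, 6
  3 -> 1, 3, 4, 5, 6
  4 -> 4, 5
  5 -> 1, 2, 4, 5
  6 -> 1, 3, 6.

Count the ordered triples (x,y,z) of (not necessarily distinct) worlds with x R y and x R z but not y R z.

Enumerating: (1,5,3), (1,5,6), (1,6,5), (2,3,2), (2,4,2), (2,4,3), (2,4,6), (2,5,3), (2,5,6), (2,6,2), (2,6,4), (2,6,5), … and 13 more.
Total: 25.

25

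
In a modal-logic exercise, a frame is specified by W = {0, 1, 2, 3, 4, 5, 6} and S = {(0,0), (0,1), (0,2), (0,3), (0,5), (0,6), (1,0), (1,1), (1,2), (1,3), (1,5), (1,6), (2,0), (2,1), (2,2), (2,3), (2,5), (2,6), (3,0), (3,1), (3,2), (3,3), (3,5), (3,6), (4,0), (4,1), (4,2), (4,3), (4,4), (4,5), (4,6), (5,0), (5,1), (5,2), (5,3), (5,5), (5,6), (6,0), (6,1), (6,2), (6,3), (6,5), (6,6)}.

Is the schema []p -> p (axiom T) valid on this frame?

Axiom T corresponds to the accessibility relation being reflexive.
Reflexive: yes — every world is S-related to itself.

Yes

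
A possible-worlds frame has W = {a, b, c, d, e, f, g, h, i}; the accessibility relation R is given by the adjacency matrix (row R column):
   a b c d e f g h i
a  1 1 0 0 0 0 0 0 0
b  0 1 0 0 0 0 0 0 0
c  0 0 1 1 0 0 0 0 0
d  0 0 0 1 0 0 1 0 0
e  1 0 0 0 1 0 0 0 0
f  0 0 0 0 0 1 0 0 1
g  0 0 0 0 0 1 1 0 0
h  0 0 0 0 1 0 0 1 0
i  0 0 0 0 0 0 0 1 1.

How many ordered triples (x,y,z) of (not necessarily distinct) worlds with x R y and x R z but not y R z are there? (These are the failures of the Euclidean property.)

Enumerating: (a,b,a), (c,d,c), (d,g,d), (e,a,e), (f,i,f), (g,f,g), (h,e,h), (i,h,i).

8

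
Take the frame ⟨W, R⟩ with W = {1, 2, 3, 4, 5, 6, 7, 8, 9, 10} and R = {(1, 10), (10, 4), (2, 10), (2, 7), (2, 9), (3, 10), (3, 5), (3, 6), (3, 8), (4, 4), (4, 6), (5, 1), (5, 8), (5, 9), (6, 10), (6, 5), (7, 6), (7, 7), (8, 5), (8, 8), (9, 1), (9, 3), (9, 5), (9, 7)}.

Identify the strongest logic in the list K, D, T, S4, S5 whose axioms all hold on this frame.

Serial (axiom D): yes — every world has a successor (e.g. 1 R 10).
Reflexive (axiom T): no — 1 is not related to itself.
Transitive (axiom 4): no — 1 R 10 and 10 R 4, but not 1 R 4.
Euclidean (axiom 5): no — 2 R 10 and 2 R 7, but not 10 R 7.
So F validates K, D; T would additionally require R to be reflexive. The strongest is D.

D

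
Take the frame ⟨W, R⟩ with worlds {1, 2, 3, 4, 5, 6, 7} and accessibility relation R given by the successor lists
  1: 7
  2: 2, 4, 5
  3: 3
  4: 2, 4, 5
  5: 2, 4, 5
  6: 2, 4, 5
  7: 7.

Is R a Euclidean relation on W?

Euclidean: yes — any two successors of a common world are R-related.

Yes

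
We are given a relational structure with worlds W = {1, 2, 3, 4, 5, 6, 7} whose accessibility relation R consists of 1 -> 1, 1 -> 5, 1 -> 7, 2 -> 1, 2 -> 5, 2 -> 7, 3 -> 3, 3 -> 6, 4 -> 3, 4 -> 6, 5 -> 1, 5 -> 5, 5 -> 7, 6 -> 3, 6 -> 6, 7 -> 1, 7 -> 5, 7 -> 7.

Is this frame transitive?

Transitive: yes — every two-step R-path is closed by a direct edge.

Yes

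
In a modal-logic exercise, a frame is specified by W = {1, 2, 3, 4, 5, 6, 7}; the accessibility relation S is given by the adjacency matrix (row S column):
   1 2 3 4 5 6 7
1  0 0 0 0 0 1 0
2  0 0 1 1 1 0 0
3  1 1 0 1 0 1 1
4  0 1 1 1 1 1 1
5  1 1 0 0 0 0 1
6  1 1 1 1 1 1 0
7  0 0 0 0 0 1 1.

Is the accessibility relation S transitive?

Transitive: no — 1 S 6 and 6 S 2, but not 1 S 2.

No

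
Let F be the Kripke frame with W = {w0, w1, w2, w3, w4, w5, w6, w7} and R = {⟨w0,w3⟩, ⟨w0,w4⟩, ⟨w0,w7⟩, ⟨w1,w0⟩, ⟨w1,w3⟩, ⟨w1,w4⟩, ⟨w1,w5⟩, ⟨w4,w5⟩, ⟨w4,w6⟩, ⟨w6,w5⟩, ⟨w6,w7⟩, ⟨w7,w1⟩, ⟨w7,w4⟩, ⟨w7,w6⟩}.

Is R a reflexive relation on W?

No

Reflexive: no — w0 is not related to itself.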